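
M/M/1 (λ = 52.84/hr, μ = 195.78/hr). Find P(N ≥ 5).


ρ = 52.84/195.78 = 0.2699
P(N ≥ n) = ρ^n = 0.2699^5 = 0.001432

Final: 0.001432


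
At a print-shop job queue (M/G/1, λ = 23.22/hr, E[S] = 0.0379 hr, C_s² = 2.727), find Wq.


ρ = λ·E[S] = 23.22·0.0379 = 0.8800
E[S²] = E[S]²(1+C_s²) = 0.0379²·(1+2.727) = 0.005354
Wq = λ·E[S²]/(2(1−ρ)) = 23.22·0.005354/(2·0.1200) = 0.51812 hr

Final: 0.51812 hr


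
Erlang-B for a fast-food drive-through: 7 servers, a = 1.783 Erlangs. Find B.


B(c,a) = (a^c/c!) / Σ_{k=0}^{c} a^k/k!
a^7/7! = 0.011367
Σ terms (k=0..7): 1.00000 + 1.78300 + 1.58954 + 0.94472 + 0.42111 + 0.15017 + 0.04462 + 0.01137 = 5.944531
B = 0.011367/5.944531 = 0.001912

Final: 0.001912


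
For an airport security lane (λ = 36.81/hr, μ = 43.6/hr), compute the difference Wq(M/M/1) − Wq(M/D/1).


ρ = 36.81/43.6 = 0.8443
Wq(M/M/1) = ρ/(μ−λ) = 0.8443/6.79 = 0.12434 hr
Wq(M/D/1) = ρ/(2(μ−λ)) = 0.06217 hr
Savings = 0.12434 − 0.06217 = 0.06217 hr

Final: 0.06217 hr


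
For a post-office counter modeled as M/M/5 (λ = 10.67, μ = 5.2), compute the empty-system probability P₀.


a = λ/μ = 10.67/5.2 = 2.0519; ρ = a/c = 0.4104
Σ_{k=0}^{4} a^k/k! (terms k=0..4) = 1.00000 + 2.05192 + 2.10519 + 1.43990 + 0.73864 = 7.33566
Tail: a^5/(5!(1−ρ)) = 36.37520/(120·0.5896) = 0.51411
P₀ = 1/(7.33566 + 0.51411) = 1/7.84977 = 0.127392

Final: 0.127392


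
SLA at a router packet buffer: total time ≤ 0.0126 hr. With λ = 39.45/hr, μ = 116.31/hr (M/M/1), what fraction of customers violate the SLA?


W ~ Exponential(μ−λ) for M/M/1.
μ − λ = 116.31 − 39.45 = 76.8600
P(W > t) = e^{−(μ−λ)t} = e^{−0.9684} = 0.379676

Final: 0.379676


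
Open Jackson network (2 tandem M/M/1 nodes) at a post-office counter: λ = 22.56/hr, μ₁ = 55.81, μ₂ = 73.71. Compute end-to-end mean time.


Each node sees arrival rate λ = 22.56/hr (tandem ⇒ throughput preserved).
W₁ = 1/(μ₁−λ) = 1/(55.81−22.56) = 0.03008 hr
W₂ = 1/(μ₂−λ) = 1/(73.71−22.56) = 0.01955 hr
W_total = W₁ + W₂ = 0.03008 + 0.01955 = 0.04963 hr

Final: 0.04963 hr


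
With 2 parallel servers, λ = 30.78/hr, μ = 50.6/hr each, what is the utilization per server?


ρ = λ/(cμ) = 30.78/(2·50.6) = 30.78/101.20 = 0.3042

Final: 0.3042


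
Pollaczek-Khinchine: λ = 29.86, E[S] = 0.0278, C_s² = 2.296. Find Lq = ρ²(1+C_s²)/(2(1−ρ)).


ρ = λ·E[S] = 29.86·0.0278 = 0.8301
Lq = ρ²(1+C_s²)/(2(1−ρ)) = 0.6891·(1+2.296)/(2·0.1699)
= 0.6891·3.2960/0.3398 = 6.68426

Final: 6.68426


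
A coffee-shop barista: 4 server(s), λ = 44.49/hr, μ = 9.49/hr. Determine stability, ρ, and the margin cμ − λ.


Total capacity cμ = 4·9.49 = 37.96/hr
ρ = λ/(cμ) = 44.49/37.96 = 1.1720
Stable ⇔ ρ < 1: NO
Spare capacity = cμ − λ = 37.96 − 44.49 = -6.53/hr

Final: ρ = 1.1720; unstable; margin = -6.53/hr


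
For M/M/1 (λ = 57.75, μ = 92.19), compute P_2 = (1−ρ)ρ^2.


ρ = 57.75/92.19 = 0.6264
P_n = (1−ρ)·ρ^n = (1 − 0.6264)·0.6264^2 = 0.3736·0.392407 = 0.146594

Final: 0.146594


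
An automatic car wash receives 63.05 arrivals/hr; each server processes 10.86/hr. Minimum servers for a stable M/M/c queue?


Stability requires cμ > λ ⇔ c > λ/μ.
λ/μ = 63.05/10.86 = 5.8057
Minimum integer c = ⌊5.8057⌋ + 1 = 6
Check: 6·10.86 = 65.16 > 63.05, while 5·10.86 = 54.30 ≤ 63.05

Final: 6 servers


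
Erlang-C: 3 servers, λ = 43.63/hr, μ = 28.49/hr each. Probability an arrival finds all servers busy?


a = λ/μ = 1.5314; ρ = a/3 = 0.5105
P₀ = 0.202971 (from M/M/c formula)
C(c,a) = [a^c/(c!(1−ρ))]·P₀ = [3.59152/(6·0.4895)]·0.202971
= 1.22278·0.202971 = 0.248189

Final: 0.248189


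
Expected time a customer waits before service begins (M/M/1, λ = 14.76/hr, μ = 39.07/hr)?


ρ = 14.76/39.07 = 0.3778
Wq = ρ/(μ−λ) = 0.3778/(39.07 − 14.76) = 0.3778/24.31 = 0.01554 hr

Final: 0.01554 hr


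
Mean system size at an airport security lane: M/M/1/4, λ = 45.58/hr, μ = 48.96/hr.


ρ = 45.58/48.96 = 0.9310
L = ρ[1 − (K+1)ρ^K + Kρ^(K+1)] / [(1−ρ)(1−ρ^(K+1))]
Numerator: 0.9310·(1 − 5·0.751159 + 4·0.699302) = 0.038555
Denominator: (0.06904)·(0.300698) = 0.020759
L = 0.038555/0.020759 = 1.8572

Final: 1.8572


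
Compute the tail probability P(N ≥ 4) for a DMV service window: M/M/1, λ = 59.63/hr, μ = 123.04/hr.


ρ = 59.63/123.04 = 0.4846
P(N ≥ n) = ρ^n = 0.4846^4 = 0.055166

Final: 0.055166


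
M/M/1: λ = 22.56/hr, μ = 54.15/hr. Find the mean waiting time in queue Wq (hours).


ρ = 22.56/54.15 = 0.4166
Wq = ρ/(μ−λ) = 0.4166/(54.15 − 22.56) = 0.4166/31.59 = 0.01319 hr

Final: 0.01319 hr


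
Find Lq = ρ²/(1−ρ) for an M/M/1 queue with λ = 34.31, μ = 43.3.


ρ = 34.31/43.3 = 0.7924
Lq = ρ²/(1−ρ) = 0.6279/0.2076 = 3.0241

Final: 3.0241


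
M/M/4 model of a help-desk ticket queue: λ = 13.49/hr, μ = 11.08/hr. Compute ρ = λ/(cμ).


ρ = λ/(cμ) = 13.49/(4·11.08) = 13.49/44.32 = 0.3044

Final: 0.3044


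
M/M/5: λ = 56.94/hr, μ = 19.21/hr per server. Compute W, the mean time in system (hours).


a = 2.9641; ρ = 0.5928; P₀ = 0.048553
Lq = P₀·a^c·ρ/(c!(1−ρ)²) = 0.33100
Wq = Lq/λ = 0.33100/56.94 = 0.005813 hr
W = Wq + 1/μ = 0.005813 + 0.05206 = 0.05787 hr

Final: 0.05787 hr


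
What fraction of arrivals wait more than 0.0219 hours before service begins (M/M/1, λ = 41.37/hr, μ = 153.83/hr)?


ρ = 41.37/153.83 = 0.2689
P(Wq > t) = ρ·e^{−(μ−λ)t} = 0.2689·e^{−2.4629}
= 0.2689·0.085190 = 0.022910

Final: 0.022910


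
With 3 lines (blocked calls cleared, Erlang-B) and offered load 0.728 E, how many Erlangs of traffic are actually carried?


B(3,0.728) = 0.031257 (Erlang-B)
Carried load = a(1 − B) = 0.728·(1 − 0.031257) = 0.728·0.968743 = 0.7052 E

Final: 0.7052 Erlangs


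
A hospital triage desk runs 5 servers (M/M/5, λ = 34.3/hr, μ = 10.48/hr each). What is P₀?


a = λ/μ = 34.3/10.48 = 3.2729; ρ = a/c = 0.6546
Σ_{k=0}^{4} a^k/k! (terms k=0..4) = 1.00000 + 3.27290 + 5.35594 + 5.84315 + 4.78102 = 20.25301
Tail: a^5/(5!(1−ρ)) = 375.54690/(120·0.3454) = 9.06016
P₀ = 1/(20.25301 + 9.06016) = 1/29.31316 = 0.034114

Final: 0.034114


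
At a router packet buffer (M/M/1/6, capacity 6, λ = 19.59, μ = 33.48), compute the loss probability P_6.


ρ = λ/μ = 19.59/33.48 = 0.5851
P_K = (1−ρ)ρ^K/(1−ρ^(K+1)) = (0.4149·0.040132)/(1 − 0.023482)
= 0.016650/0.976518 = 0.017050

Final: 0.017050


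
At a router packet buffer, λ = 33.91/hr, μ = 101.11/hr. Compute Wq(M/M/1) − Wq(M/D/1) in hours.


ρ = 33.91/101.11 = 0.3354
Wq(M/M/1) = ρ/(μ−λ) = 0.3354/67.20 = 0.004991 hr
Wq(M/D/1) = ρ/(2(μ−λ)) = 0.002495 hr
Savings = 0.004991 − 0.002495 = 0.002495 hr

Final: 0.002495 hr


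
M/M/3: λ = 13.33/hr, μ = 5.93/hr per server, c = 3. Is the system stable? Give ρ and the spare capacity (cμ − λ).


Total capacity cμ = 3·5.93 = 17.79/hr
ρ = λ/(cμ) = 13.33/17.79 = 0.7493
Stable ⇔ ρ < 1: YES
Spare capacity = cμ − λ = 17.79 − 13.33 = 4.46/hr

Final: ρ = 0.7493; stable; margin = 4.46/hr


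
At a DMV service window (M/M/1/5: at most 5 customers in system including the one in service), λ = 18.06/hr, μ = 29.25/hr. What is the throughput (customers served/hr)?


ρ = 0.6174; P_K = (1−ρ)ρ^5/(1−ρ^6) = 0.036343
λ_eff = λ(1 − P_K) = 18.06·(1 − 0.036343) = 18.06·0.963657 = 17.4036 /hr

Final: 17.4036 /hr


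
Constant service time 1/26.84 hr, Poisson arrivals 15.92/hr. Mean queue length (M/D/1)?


ρ = 15.92/26.84 = 0.5931
M/D/1: Lq = ρ²/(2(1−ρ)) = 0.3518/(2·0.4069) = 0.43237

Final: 0.43237


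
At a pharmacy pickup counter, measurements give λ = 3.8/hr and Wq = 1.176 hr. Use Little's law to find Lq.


Lq = λWq = 3.8·1.176 = 4.4688

Final: 4.4688


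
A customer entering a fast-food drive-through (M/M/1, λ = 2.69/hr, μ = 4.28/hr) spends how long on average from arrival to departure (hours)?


W = 1/(μ−λ) = 1/(4.28 − 2.69) = 1/1.59 = 0.6289 hr

Final: 0.6289 hr


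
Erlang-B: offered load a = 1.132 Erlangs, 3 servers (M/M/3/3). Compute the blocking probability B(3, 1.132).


B(c,a) = (a^c/c!) / Σ_{k=0}^{c} a^k/k!
a^3/3! = 0.241762
Σ terms (k=0..3): 1.00000 + 1.13200 + 0.64071 + 0.24176 = 3.014474
B = 0.241762/3.014474 = 0.080200

Final: 0.080200


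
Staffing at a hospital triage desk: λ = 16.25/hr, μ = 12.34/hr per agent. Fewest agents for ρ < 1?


Stability requires cμ > λ ⇔ c > λ/μ.
λ/μ = 16.25/12.34 = 1.3169
Minimum integer c = ⌊1.3169⌋ + 1 = 2
Check: 2·12.34 = 24.68 > 16.25, while 1·12.34 = 12.34 ≤ 16.25

Final: 2 servers


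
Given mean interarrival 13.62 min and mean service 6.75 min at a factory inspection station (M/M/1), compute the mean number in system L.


λ = 60/13.62 = 4.4053 /hr
μ = 60/6.75 = 8.8889 /hr
ρ = λ/μ = 4.4053/8.8889 = 0.4956
L = ρ/(1−ρ) = 0.4956/0.5044 = 0.9825

Final: 0.9825


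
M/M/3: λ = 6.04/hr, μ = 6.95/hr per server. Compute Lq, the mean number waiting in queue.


a = λ/μ = 0.8691; ρ = a/3 = 0.2897
P₀ = 0.416543
Lq = P₀·a^c·ρ / (c!·(1−ρ)²) = 0.416543·0.65638·0.2897/(6·0.50454)
= 0.02616

Final: 0.02616


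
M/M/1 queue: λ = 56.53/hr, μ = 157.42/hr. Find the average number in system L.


ρ = λ/μ = 56.53/157.42 = 0.3591
L = ρ/(1−ρ) = 0.3591/(1 − 0.3591) = 0.3591/0.6409 = 0.5603

Final: 0.5603


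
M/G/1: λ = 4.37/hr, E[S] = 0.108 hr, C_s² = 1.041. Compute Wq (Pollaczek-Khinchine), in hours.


ρ = λ·E[S] = 4.37·0.108 = 0.4720
E[S²] = E[S]²(1+C_s²) = 0.108²·(1+1.041) = 0.023806
Wq = λ·E[S²]/(2(1−ρ)) = 4.37·0.023806/(2·0.5280) = 0.09851 hr

Final: 0.09851 hr


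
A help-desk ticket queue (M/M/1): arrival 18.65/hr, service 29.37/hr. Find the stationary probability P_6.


ρ = 18.65/29.37 = 0.6350
P_n = (1−ρ)·ρ^n = (1 − 0.6350)·0.6350^6 = 0.3650·0.065562 = 0.023930

Final: 0.023930


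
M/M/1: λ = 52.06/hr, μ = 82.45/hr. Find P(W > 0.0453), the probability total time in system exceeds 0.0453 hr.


W ~ Exponential(μ−λ) for M/M/1.
μ − λ = 82.45 − 52.06 = 30.3900
P(W > t) = e^{−(μ−λ)t} = e^{−1.3767} = 0.252418

Final: 0.252418


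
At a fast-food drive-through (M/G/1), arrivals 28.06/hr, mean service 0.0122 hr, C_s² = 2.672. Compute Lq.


ρ = λ·E[S] = 28.06·0.0122 = 0.3423
Lq = ρ²(1+C_s²)/(2(1−ρ)) = 0.1172·(1+2.672)/(2·0.6577)
= 0.1172·3.6720/1.3153 = 0.32716

Final: 0.32716


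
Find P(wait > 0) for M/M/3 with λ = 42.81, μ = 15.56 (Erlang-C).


a = λ/μ = 2.7513; ρ = a/3 = 0.9171
P₀ = 0.020242 (from M/M/c formula)
C(c,a) = [a^c/(c!(1−ρ))]·P₀ = [20.82605/(6·0.08290)]·0.020242
= 41.86736·0.020242 = 0.847459

Final: 0.847459


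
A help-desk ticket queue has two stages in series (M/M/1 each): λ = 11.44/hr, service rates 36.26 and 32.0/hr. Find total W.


Each node sees arrival rate λ = 11.44/hr (tandem ⇒ throughput preserved).
W₁ = 1/(μ₁−λ) = 1/(36.26−11.44) = 0.04029 hr
W₂ = 1/(μ₂−λ) = 1/(32.0−11.44) = 0.04864 hr
W_total = W₁ + W₂ = 0.04029 + 0.04864 = 0.08893 hr

Final: 0.08893 hr


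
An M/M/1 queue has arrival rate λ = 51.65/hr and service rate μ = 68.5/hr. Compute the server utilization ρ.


ρ = λ/μ = 51.65/68.5 = 0.7540

Final: 0.7540


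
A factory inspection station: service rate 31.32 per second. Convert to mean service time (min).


Mean service time = 1/μ = 1/31.32 second = 0.03193 second
In minutes: 0.03193 × 0.0166667 = 0.0005321 min

Final: 0.0005321 min


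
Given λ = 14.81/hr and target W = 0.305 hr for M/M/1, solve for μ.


W = 1/(μ−λ) ⇒ μ − λ = 1/W = 1/0.305 = 3.2787
μ = λ + 1/W = 14.81 + 3.2787 = 18.0887 per hr

Final: 18.0887 /hr


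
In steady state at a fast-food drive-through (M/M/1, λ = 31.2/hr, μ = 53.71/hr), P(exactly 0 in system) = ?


ρ = 31.2/53.71 = 0.5809
P_n = (1−ρ)·ρ^n = (1 − 0.5809)·0.5809^0 = 0.4191·1.000000 = 0.419103

Final: 0.419103


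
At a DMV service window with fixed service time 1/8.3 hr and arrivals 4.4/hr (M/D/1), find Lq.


ρ = 4.4/8.3 = 0.5301
M/D/1: Lq = ρ²/(2(1−ρ)) = 0.2810/(2·0.4699) = 0.29904

Final: 0.29904


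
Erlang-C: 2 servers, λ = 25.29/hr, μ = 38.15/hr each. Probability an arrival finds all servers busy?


a = λ/μ = 0.6629; ρ = a/2 = 0.3315
P₀ = 0.502116 (from M/M/c formula)
C(c,a) = [a^c/(c!(1−ρ))]·P₀ = [0.43945/(2·0.6685)]·0.502116
= 0.32866·0.502116 = 0.165026

Final: 0.165026


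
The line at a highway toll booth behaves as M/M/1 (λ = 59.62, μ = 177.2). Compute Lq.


ρ = 59.62/177.2 = 0.3365
Lq = ρ²/(1−ρ) = 0.1132/0.6635 = 0.1706

Final: 0.1706


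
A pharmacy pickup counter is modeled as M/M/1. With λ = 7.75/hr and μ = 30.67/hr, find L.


ρ = λ/μ = 7.75/30.67 = 0.2527
L = ρ/(1−ρ) = 0.2527/(1 − 0.2527) = 0.2527/0.7473 = 0.3381

Final: 0.3381


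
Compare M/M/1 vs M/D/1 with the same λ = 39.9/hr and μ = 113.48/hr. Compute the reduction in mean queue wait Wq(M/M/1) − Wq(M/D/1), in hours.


ρ = 39.9/113.48 = 0.3516
Wq(M/M/1) = ρ/(μ−λ) = 0.3516/73.58 = 0.004779 hr
Wq(M/D/1) = ρ/(2(μ−λ)) = 0.002389 hr
Savings = 0.004779 − 0.002389 = 0.002389 hr

Final: 0.002389 hr


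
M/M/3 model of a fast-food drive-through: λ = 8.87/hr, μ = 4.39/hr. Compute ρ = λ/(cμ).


ρ = λ/(cμ) = 8.87/(3·4.39) = 8.87/13.17 = 0.6735

Final: 0.6735


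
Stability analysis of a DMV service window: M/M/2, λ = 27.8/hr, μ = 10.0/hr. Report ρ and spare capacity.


Total capacity cμ = 2·10.0 = 20.00/hr
ρ = λ/(cμ) = 27.8/20.00 = 1.3900
Stable ⇔ ρ < 1: NO
Spare capacity = cμ − λ = 20.00 − 27.8 = -7.80/hr

Final: ρ = 1.3900; unstable; margin = -7.80/hr


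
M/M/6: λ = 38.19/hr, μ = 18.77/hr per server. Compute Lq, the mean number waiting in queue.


a = λ/μ = 2.0346; ρ = a/6 = 0.3391
P₀ = 0.130514
Lq = P₀·a^c·ρ / (c!·(1−ρ)²) = 0.130514·70.94345·0.3391/(720·0.43678)
= 0.009984

Final: 0.009984


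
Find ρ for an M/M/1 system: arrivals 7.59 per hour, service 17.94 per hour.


ρ = λ/μ = 7.59/17.94 = 0.4231

Final: 0.4231


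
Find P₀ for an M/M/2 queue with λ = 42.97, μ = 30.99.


a = λ/μ = 42.97/30.99 = 1.3866; ρ = a/c = 0.6933
Σ_{k=0}^{1} a^k/k! (terms k=0..1) = 1.00000 + 1.38658 = 2.38658
Tail: a^2/(2!(1−ρ)) = 1.92259/(2·0.3067) = 3.13420
P₀ = 1/(2.38658 + 3.13420) = 1/5.52078 = 0.181134

Final: 0.181134


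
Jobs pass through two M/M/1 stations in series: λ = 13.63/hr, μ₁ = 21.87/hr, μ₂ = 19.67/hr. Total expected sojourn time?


Each node sees arrival rate λ = 13.63/hr (tandem ⇒ throughput preserved).
W₁ = 1/(μ₁−λ) = 1/(21.87−13.63) = 0.12136 hr
W₂ = 1/(μ₂−λ) = 1/(19.67−13.63) = 0.16556 hr
W_total = W₁ + W₂ = 0.12136 + 0.16556 = 0.28692 hr

Final: 0.28692 hr


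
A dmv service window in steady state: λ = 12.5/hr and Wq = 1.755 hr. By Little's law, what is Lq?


Lq = λWq = 12.5·1.755 = 21.9375

Final: 21.9375


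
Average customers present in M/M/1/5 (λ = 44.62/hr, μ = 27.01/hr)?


ρ = 44.62/27.01 = 1.6520
L = ρ[1 − (K+1)ρ^K + Kρ^(K+1)] / [(1−ρ)(1−ρ^(K+1))]
Numerator: 1.6520·(1 − 6·12.303393 + 5·20.324969) = 47.584454
Denominator: (-0.6520)·(-19.324969) = 12.599508
L = 47.584454/12.599508 = 3.7767

Final: 3.7767


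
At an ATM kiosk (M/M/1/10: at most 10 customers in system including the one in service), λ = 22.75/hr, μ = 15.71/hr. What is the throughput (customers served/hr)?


ρ = 1.4481; P_K = (1−ρ)ρ^10/(1−ρ^11) = 0.314811
λ_eff = λ(1 − P_K) = 22.75·(1 − 0.314811) = 22.75·0.685189 = 15.5881 /hr

Final: 15.5881 /hr


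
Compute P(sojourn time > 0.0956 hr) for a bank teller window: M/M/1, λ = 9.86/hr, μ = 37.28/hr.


W ~ Exponential(μ−λ) for M/M/1.
μ − λ = 37.28 − 9.86 = 27.4200
P(W > t) = e^{−(μ−λ)t} = e^{−2.6214} = 0.072704

Final: 0.072704


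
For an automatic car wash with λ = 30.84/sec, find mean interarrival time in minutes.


Mean interarrival time = 1/λ = 1/30.84 second = 0.03243 second
In minutes: 0.03243 × 0.0166667 = 0.0005404 min

Final: 0.0005404 min


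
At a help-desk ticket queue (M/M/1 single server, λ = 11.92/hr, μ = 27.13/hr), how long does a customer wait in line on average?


ρ = 11.92/27.13 = 0.4394
Wq = ρ/(μ−λ) = 0.4394/(27.13 − 11.92) = 0.4394/15.21 = 0.02889 hr

Final: 0.02889 hr


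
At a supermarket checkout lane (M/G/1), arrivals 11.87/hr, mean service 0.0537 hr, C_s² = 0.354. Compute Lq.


ρ = λ·E[S] = 11.87·0.0537 = 0.6374
Lq = ρ²(1+C_s²)/(2(1−ρ)) = 0.4063·(1+0.354)/(2·0.3626)
= 0.4063·1.3540/0.7252 = 0.75864

Final: 0.75864


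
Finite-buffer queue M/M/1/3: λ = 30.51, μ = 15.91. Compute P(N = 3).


ρ = λ/μ = 30.51/15.91 = 1.9177
P_K = (1−ρ)ρ^K/(1−ρ^(K+1)) = (-0.9177·7.052061)/(1 − 13.523469)
= -6.471408/-12.523469 = 0.516742

Final: 0.516742


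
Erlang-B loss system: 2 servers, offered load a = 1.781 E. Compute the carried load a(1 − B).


B(2,1.781) = 0.363176 (Erlang-B)
Carried load = a(1 − B) = 1.781·(1 − 0.363176) = 1.781·0.636824 = 1.1342 E

Final: 1.1342 Erlangs


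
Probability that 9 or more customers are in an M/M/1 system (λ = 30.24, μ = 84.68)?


ρ = 30.24/84.68 = 0.3571
P(N ≥ n) = ρ^n = 0.3571^9 = 0.00009445

Final: 0.00009445


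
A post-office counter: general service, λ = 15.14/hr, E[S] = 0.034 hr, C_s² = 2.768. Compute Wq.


ρ = λ·E[S] = 15.14·0.034 = 0.5148
E[S²] = E[S]²(1+C_s²) = 0.034²·(1+2.768) = 0.004356
Wq = λ·E[S²]/(2(1−ρ)) = 15.14·0.004356/(2·0.4852) = 0.06795 hr

Final: 0.06795 hr


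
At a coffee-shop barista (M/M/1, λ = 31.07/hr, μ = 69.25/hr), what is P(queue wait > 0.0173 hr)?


ρ = 31.07/69.25 = 0.4487
P(Wq > t) = ρ·e^{−(μ−λ)t} = 0.4487·e^{−0.6605}
= 0.4487·0.516586 = 0.231774

Final: 0.231774


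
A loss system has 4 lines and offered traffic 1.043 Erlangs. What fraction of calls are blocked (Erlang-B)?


B(c,a) = (a^c/c!) / Σ_{k=0}^{c} a^k/k!
a^4/4! = 0.049309
Σ terms (k=0..4): 1.00000 + 1.04300 + 0.54392 + 0.18910 + 0.04931 = 2.825338
B = 0.049309/2.825338 = 0.017452

Final: 0.017452


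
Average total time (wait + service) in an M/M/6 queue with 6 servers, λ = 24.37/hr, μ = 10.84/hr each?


a = 2.2482; ρ = 0.3747; P₀ = 0.105277
Lq = P₀·a^c·ρ/(c!(1−ρ)²) = 0.01809
Wq = Lq/λ = 0.01809/24.37 = 0.0007423 hr
W = Wq + 1/μ = 0.0007423 + 0.09225 = 0.09299 hr

Final: 0.09299 hr


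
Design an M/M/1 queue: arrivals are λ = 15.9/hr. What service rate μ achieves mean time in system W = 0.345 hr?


W = 1/(μ−λ) ⇒ μ − λ = 1/W = 1/0.345 = 2.8986
μ = λ + 1/W = 15.9 + 2.8986 = 18.7986 per hr

Final: 18.7986 /hr


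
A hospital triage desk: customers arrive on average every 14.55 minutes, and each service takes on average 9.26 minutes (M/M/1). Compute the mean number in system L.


λ = 60/14.55 = 4.1237 /hr
μ = 60/9.26 = 6.4795 /hr
ρ = λ/μ = 4.1237/6.4795 = 0.6364
L = ρ/(1−ρ) = 0.6364/0.3636 = 1.7505

Final: 1.7505


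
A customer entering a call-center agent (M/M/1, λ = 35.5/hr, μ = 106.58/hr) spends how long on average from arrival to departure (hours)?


W = 1/(μ−λ) = 1/(106.58 − 35.5) = 1/71.08 = 0.01407 hr

Final: 0.01407 hr


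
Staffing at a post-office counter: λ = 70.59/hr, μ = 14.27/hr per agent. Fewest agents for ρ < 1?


Stability requires cμ > λ ⇔ c > λ/μ.
λ/μ = 70.59/14.27 = 4.9467
Minimum integer c = ⌊4.9467⌋ + 1 = 5
Check: 5·14.27 = 71.35 > 70.59, while 4·14.27 = 57.08 ≤ 70.59

Final: 5 servers


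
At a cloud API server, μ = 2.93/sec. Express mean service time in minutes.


Mean service time = 1/μ = 1/2.93 second = 0.34130 second
In minutes: 0.34130 × 0.0166667 = 0.005688 min

Final: 0.005688 min


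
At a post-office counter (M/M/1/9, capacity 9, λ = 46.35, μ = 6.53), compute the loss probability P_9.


ρ = λ/μ = 46.35/6.53 = 7.0980
P_K = (1−ρ)ρ^K/(1−ρ^(K+1)) = (-6.0980·45732928.774570)/(1 − 324612748.652574)
= -278879819.878005/-324612747.652574 = 0.859115

Final: 0.859115


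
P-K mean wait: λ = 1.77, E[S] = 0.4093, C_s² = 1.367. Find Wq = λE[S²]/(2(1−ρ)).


ρ = λ·E[S] = 1.77·0.4093 = 0.7245
E[S²] = E[S]²(1+C_s²) = 0.4093²·(1+1.367) = 0.396535
Wq = λ·E[S²]/(2(1−ρ)) = 1.77·0.396535/(2·0.2755) = 1.27363 hr

Final: 1.27363 hr


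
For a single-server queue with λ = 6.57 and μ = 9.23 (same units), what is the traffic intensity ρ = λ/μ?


ρ = λ/μ = 6.57/9.23 = 0.7118

Final: 0.7118


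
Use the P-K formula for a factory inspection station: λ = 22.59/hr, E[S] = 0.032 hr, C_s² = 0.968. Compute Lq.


ρ = λ·E[S] = 22.59·0.032 = 0.7229
Lq = ρ²(1+C_s²)/(2(1−ρ)) = 0.5226·(1+0.968)/(2·0.2771)
= 0.5226·1.9680/0.5542 = 1.85549

Final: 1.85549


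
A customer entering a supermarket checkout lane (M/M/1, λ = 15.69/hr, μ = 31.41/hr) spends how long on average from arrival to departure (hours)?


W = 1/(μ−λ) = 1/(31.41 − 15.69) = 1/15.72 = 0.06361 hr

Final: 0.06361 hr


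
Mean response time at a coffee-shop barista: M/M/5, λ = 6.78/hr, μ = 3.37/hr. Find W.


a = 2.0119; ρ = 0.4024; P₀ = 0.132712
Lq = P₀·a^c·ρ/(c!(1−ρ)²) = 0.04107
Wq = Lq/λ = 0.04107/6.78 = 0.006057 hr
W = Wq + 1/μ = 0.006057 + 0.29674 = 0.30279 hr

Final: 0.30279 hr


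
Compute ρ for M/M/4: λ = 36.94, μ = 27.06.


ρ = λ/(cμ) = 36.94/(4·27.06) = 36.94/108.24 = 0.3413

Final: 0.3413


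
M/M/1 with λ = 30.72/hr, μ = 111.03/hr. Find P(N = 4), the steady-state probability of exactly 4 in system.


ρ = 30.72/111.03 = 0.2767
P_n = (1−ρ)·ρ^n = (1 − 0.2767)·0.2767^4 = 0.7233·0.005860 = 0.004239

Final: 0.004239


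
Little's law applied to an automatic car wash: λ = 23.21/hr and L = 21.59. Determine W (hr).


W = L/λ = 21.59/23.21 = 0.9302 hr

Final: 0.9302 hr


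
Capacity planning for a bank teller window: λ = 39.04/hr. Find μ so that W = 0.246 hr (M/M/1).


W = 1/(μ−λ) ⇒ μ − λ = 1/W = 1/0.246 = 4.0650
μ = λ + 1/W = 39.04 + 4.0650 = 43.1050 per hr

Final: 43.1050 /hr


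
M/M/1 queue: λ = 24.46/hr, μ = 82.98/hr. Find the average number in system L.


ρ = λ/μ = 24.46/82.98 = 0.2948
L = ρ/(1−ρ) = 0.2948/(1 − 0.2948) = 0.2948/0.7052 = 0.4180

Final: 0.4180


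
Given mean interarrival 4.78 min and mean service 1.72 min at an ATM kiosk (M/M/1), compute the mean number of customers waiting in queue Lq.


λ = 60/4.78 = 12.5523 /hr
μ = 60/1.72 = 34.8837 /hr
ρ = λ/μ = 12.5523/34.8837 = 0.3598
Lq = ρ²/(1−ρ) = 0.1295/0.6402 = 0.2023

Final: 0.2023


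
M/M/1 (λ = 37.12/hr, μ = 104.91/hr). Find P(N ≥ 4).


ρ = 37.12/104.91 = 0.3538
P(N ≥ n) = ρ^n = 0.3538^4 = 0.015673

Final: 0.015673


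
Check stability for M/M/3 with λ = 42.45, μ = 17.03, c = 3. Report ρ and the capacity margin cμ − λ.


Total capacity cμ = 3·17.03 = 51.09/hr
ρ = λ/(cμ) = 42.45/51.09 = 0.8309
Stable ⇔ ρ < 1: YES
Spare capacity = cμ − λ = 51.09 − 42.45 = 8.64/hr

Final: ρ = 0.8309; stable; margin = 8.64/hr


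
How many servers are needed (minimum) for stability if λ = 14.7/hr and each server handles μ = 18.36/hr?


Stability requires cμ > λ ⇔ c > λ/μ.
λ/μ = 14.7/18.36 = 0.8007
Minimum integer c = ⌊0.8007⌋ + 1 = 1
Check: 1·18.36 = 18.36 > 14.7, while 0·18.36 = 0.00 ≤ 14.7

Final: 1 servers


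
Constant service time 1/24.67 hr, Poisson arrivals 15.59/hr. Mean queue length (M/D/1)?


ρ = 15.59/24.67 = 0.6319
M/D/1: Lq = ρ²/(2(1−ρ)) = 0.3994/(2·0.3681) = 0.54251

Final: 0.54251


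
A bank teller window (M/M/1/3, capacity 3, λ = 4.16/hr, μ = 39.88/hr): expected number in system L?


ρ = 4.16/39.88 = 0.1043
L = ρ[1 − (K+1)ρ^K + Kρ^(K+1)] / [(1−ρ)(1−ρ^(K+1))]
Numerator: 0.1043·(1 − 4·0.001135 + 3·0.0001184) = 0.103876
Denominator: (0.8957)·(0.999882) = 0.895581
L = 0.103876/0.895581 = 0.1160

Final: 0.1160


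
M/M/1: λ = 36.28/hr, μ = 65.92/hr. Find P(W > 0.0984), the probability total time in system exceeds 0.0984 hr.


W ~ Exponential(μ−λ) for M/M/1.
μ − λ = 65.92 − 36.28 = 29.6400
P(W > t) = e^{−(μ−λ)t} = e^{−2.9166} = 0.054119

Final: 0.054119


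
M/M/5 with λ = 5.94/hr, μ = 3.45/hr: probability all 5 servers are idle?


a = λ/μ = 5.94/3.45 = 1.7217; ρ = a/c = 0.3443
Σ_{k=0}^{4} a^k/k! (terms k=0..4) = 1.00000 + 1.72174 + 1.48219 + 0.85065 + 0.36615 = 5.42073
Tail: a^5/(5!(1−ρ)) = 15.12992/(120·0.6557) = 0.19230
P₀ = 1/(5.42073 + 0.19230) = 1/5.61303 = 0.178157

Final: 0.178157


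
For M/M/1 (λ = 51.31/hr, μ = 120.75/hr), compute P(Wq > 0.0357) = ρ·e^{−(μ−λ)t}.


ρ = 51.31/120.75 = 0.4249
P(Wq > t) = ρ·e^{−(μ−λ)t} = 0.4249·e^{−2.4790}
= 0.4249·0.083826 = 0.035620

Final: 0.035620


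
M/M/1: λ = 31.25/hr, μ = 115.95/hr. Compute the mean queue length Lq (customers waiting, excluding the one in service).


ρ = 31.25/115.95 = 0.2695
Lq = ρ²/(1−ρ) = 0.07264/0.7305 = 0.09944

Final: 0.09944


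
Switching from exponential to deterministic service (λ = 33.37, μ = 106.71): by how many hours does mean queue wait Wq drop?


ρ = 33.37/106.71 = 0.3127
Wq(M/M/1) = ρ/(μ−λ) = 0.3127/73.34 = 0.004264 hr
Wq(M/D/1) = ρ/(2(μ−λ)) = 0.002132 hr
Savings = 0.004264 − 0.002132 = 0.002132 hr

Final: 0.002132 hr


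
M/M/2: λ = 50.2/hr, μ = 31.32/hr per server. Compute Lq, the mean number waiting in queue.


a = λ/μ = 1.6028; ρ = a/2 = 0.8014
P₀ = 0.110245
Lq = P₀·a^c·ρ / (c!·(1−ρ)²) = 0.110245·2.56900·0.8014/(2·0.03944)
= 2.87744

Final: 2.87744


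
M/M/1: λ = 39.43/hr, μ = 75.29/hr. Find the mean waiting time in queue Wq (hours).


ρ = 39.43/75.29 = 0.5237
Wq = ρ/(μ−λ) = 0.5237/(75.29 − 39.43) = 0.5237/35.86 = 0.01460 hr

Final: 0.01460 hr


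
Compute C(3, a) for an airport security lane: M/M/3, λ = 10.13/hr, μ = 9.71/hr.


a = λ/μ = 1.0433; ρ = a/3 = 0.3478
P₀ = 0.347514 (from M/M/c formula)
C(c,a) = [a^c/(c!(1−ρ))]·P₀ = [1.13546/(6·0.6522)]·0.347514
= 0.29014·0.347514 = 0.100827

Final: 0.100827


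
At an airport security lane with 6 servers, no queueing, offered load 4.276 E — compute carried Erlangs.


B(6,4.276) = 0.137417 (Erlang-B)
Carried load = a(1 − B) = 4.276·(1 − 0.137417) = 4.276·0.862583 = 3.6884 E

Final: 3.6884 Erlangs


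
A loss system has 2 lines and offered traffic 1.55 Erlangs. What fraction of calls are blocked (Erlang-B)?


B(c,a) = (a^c/c!) / Σ_{k=0}^{c} a^k/k!
a^2/2! = 1.201250
Σ terms (k=0..2): 1.00000 + 1.55000 + 1.20125 = 3.751250
B = 1.201250/3.751250 = 0.320227

Final: 0.320227


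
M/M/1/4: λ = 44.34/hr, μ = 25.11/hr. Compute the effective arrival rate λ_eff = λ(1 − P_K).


ρ = 1.7658; P_K = (1−ρ)ρ^4/(1−ρ^5) = 0.460517
λ_eff = λ(1 − P_K) = 44.34·(1 − 0.460517) = 44.34·0.539483 = 23.9207 /hr

Final: 23.9207 /hr


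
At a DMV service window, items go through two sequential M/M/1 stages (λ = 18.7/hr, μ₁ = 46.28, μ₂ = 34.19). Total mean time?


Each node sees arrival rate λ = 18.7/hr (tandem ⇒ throughput preserved).
W₁ = 1/(μ₁−λ) = 1/(46.28−18.7) = 0.03626 hr
W₂ = 1/(μ₂−λ) = 1/(34.19−18.7) = 0.06456 hr
W_total = W₁ + W₂ = 0.03626 + 0.06456 = 0.10082 hr

Final: 0.10082 hr


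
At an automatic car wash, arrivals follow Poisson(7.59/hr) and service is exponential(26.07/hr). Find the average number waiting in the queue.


ρ = 7.59/26.07 = 0.2911
Lq = ρ²/(1−ρ) = 0.08476/0.7089 = 0.1196

Final: 0.1196


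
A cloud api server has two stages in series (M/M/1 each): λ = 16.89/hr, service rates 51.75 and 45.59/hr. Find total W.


Each node sees arrival rate λ = 16.89/hr (tandem ⇒ throughput preserved).
W₁ = 1/(μ₁−λ) = 1/(51.75−16.89) = 0.02869 hr
W₂ = 1/(μ₂−λ) = 1/(45.59−16.89) = 0.03484 hr
W_total = W₁ + W₂ = 0.02869 + 0.03484 = 0.06353 hr

Final: 0.06353 hr


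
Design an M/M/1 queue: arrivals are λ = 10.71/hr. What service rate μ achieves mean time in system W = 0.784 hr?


W = 1/(μ−λ) ⇒ μ − λ = 1/W = 1/0.784 = 1.2755
μ = λ + 1/W = 10.71 + 1.2755 = 11.9855 per hr

Final: 11.9855 /hr


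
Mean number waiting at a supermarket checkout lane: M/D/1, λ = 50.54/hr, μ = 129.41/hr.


ρ = 50.54/129.41 = 0.3905
M/D/1: Lq = ρ²/(2(1−ρ)) = 0.1525/(2·0.6095) = 0.12513

Final: 0.12513


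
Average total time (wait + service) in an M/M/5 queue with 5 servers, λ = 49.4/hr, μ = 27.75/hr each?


a = 1.7802; ρ = 0.3560; P₀ = 0.167933
Lq = P₀·a^c·ρ/(c!(1−ρ)²) = 0.02148
Wq = Lq/λ = 0.02148/49.4 = 0.0004348 hr
W = Wq + 1/μ = 0.0004348 + 0.03604 = 0.03647 hr

Final: 0.03647 hr


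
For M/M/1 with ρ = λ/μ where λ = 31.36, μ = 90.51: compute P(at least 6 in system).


ρ = 31.36/90.51 = 0.3465
P(N ≥ n) = ρ^n = 0.3465^6 = 0.001730

Final: 0.001730


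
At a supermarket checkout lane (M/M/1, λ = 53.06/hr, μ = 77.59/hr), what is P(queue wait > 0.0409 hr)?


ρ = 53.06/77.59 = 0.6839
P(Wq > t) = ρ·e^{−(μ−λ)t} = 0.6839·e^{−1.0033}
= 0.6839·0.366676 = 0.250752

Final: 0.250752


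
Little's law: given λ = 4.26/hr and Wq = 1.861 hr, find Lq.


Lq = λWq = 4.26·1.861 = 7.9279

Final: 7.9279


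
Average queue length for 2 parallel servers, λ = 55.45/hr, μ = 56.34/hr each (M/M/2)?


a = λ/μ = 0.9842; ρ = a/2 = 0.4921
P₀ = 0.340391
Lq = P₀·a^c·ρ / (c!·(1−ρ)²) = 0.340391·0.96866·0.4921/(2·0.25796)
= 0.31450

Final: 0.31450


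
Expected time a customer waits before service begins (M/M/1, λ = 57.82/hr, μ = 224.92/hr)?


ρ = 57.82/224.92 = 0.2571
Wq = ρ/(μ−λ) = 0.2571/(224.92 − 57.82) = 0.2571/167.10 = 0.001538 hr

Final: 0.001538 hr


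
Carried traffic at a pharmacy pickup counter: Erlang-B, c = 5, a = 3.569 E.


B(5,3.569) = 0.160315 (Erlang-B)
Carried load = a(1 − B) = 3.569·(1 − 0.160315) = 3.569·0.839685 = 2.9968 E

Final: 2.9968 Erlangs


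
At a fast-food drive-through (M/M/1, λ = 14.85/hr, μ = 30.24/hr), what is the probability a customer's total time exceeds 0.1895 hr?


W ~ Exponential(μ−λ) for M/M/1.
μ − λ = 30.24 − 14.85 = 15.3900
P(W > t) = e^{−(μ−λ)t} = e^{−2.9164} = 0.054128

Final: 0.054128


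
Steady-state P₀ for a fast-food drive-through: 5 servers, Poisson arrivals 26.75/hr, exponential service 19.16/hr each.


a = λ/μ = 26.75/19.16 = 1.3961; ρ = a/c = 0.2792
Σ_{k=0}^{4} a^k/k! (terms k=0..4) = 1.00000 + 1.39614 + 0.97460 + 0.45356 + 0.15831 = 3.98260
Tail: a^5/(5!(1−ρ)) = 5.30446/(120·0.7208) = 0.06133
P₀ = 1/(3.98260 + 0.06133) = 1/4.04393 = 0.247284

Final: 0.247284


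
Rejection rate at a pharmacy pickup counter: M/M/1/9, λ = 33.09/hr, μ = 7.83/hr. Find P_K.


ρ = λ/μ = 33.09/7.83 = 4.2261
P_K = (1−ρ)ρ^K/(1−ρ^(K+1)) = (-3.2261·429947.121726)/(1 − 1816979.598711)
= -1387032.476985/-1816978.598711 = 0.763373

Final: 0.763373


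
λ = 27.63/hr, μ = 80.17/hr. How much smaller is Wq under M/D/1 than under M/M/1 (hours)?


ρ = 27.63/80.17 = 0.3446
Wq(M/M/1) = ρ/(μ−λ) = 0.3446/52.54 = 0.006560 hr
Wq(M/D/1) = ρ/(2(μ−λ)) = 0.003280 hr
Savings = 0.006560 − 0.003280 = 0.003280 hr

Final: 0.003280 hr


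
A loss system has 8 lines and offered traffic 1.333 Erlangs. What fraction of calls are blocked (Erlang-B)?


B(c,a) = (a^c/c!) / Σ_{k=0}^{c} a^k/k!
a^8/8! = 0.0002472
Σ terms (k=0..8): 1.00000 + 1.33300 + 0.88844 + 0.39477 + 0.13156 + 0.03507 + 0.007792 + 0.001484 + 0.0002472 = 3.792361
B = 0.0002472/3.792361 = 0.00006519

Final: 0.00006519


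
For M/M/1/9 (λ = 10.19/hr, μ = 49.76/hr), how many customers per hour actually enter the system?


ρ = 0.2048; P_K = (1−ρ)ρ^9/(1−ρ^10) = 0.0000005037
λ_eff = λ(1 − P_K) = 10.19·(1 − 0.0000005037) = 10.19·0.999999 = 10.1900 /hr

Final: 10.1900 /hr


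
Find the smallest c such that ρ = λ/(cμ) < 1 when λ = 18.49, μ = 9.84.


Stability requires cμ > λ ⇔ c > λ/μ.
λ/μ = 18.49/9.84 = 1.8791
Minimum integer c = ⌊1.8791⌋ + 1 = 2
Check: 2·9.84 = 19.68 > 18.49, while 1·9.84 = 9.84 ≤ 18.49

Final: 2 servers


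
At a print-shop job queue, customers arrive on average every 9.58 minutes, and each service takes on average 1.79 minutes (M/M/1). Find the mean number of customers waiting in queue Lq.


λ = 60/9.58 = 6.2630 /hr
μ = 60/1.79 = 33.5196 /hr
ρ = λ/μ = 6.2630/33.5196 = 0.1868
Lq = ρ²/(1−ρ) = 0.03491/0.8132 = 0.04293

Final: 0.04293


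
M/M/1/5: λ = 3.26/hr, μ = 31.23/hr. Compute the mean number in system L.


ρ = 3.26/31.23 = 0.1044
L = ρ[1 − (K+1)ρ^K + Kρ^(K+1)] / [(1−ρ)(1−ρ^(K+1))]
Numerator: 0.1044·(1 − 6·0.00001239 + 5·0.000001294) = 0.104380
Denominator: (0.8956)·(0.999999) = 0.895612
L = 0.104380/0.895612 = 0.1165

Final: 0.1165


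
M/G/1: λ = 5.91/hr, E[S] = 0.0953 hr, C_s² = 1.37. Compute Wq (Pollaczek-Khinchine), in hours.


ρ = λ·E[S] = 5.91·0.0953 = 0.5632
E[S²] = E[S]²(1+C_s²) = 0.0953²·(1+1.37) = 0.021525
Wq = λ·E[S²]/(2(1−ρ)) = 5.91·0.021525/(2·0.4368) = 0.14562 hr

Final: 0.14562 hr


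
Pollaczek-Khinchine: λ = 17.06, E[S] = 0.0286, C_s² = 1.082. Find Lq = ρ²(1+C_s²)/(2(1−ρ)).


ρ = λ·E[S] = 17.06·0.0286 = 0.4879
Lq = ρ²(1+C_s²)/(2(1−ρ)) = 0.2381·(1+1.082)/(2·0.5121)
= 0.2381·2.0820/1.0242 = 0.48395

Final: 0.48395


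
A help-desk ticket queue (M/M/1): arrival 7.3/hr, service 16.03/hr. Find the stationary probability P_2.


ρ = 7.3/16.03 = 0.4554
P_n = (1−ρ)·ρ^n = (1 − 0.4554)·0.4554^2 = 0.5446·0.207386 = 0.112943

Final: 0.112943


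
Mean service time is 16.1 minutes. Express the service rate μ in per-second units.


μ = 1/(service time) in consistent units.
1 second = 0.0166667 min, so μ = 0.0166667/16.1 = 0.001035 per second

Final: 0.001035 /sec


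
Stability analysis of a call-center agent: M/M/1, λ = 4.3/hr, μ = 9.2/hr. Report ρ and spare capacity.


Total capacity cμ = 1·9.2 = 9.20/hr
ρ = λ/(cμ) = 4.3/9.20 = 0.4674
Stable ⇔ ρ < 1: YES
Spare capacity = cμ − λ = 9.20 − 4.3 = 4.90/hr

Final: ρ = 0.4674; stable; margin = 4.90/hr


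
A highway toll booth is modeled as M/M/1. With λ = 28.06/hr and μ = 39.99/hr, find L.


ρ = λ/μ = 28.06/39.99 = 0.7017
L = ρ/(1−ρ) = 0.7017/(1 − 0.7017) = 0.7017/0.2983 = 2.3521

Final: 2.3521


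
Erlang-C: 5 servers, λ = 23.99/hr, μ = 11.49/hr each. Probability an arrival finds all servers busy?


a = λ/μ = 2.0879; ρ = a/5 = 0.4176
P₀ = 0.122788 (from M/M/c formula)
C(c,a) = [a^c/(c!(1−ρ))]·P₀ = [39.67812/(120·0.5824)]·0.122788
= 0.56772·0.122788 = 0.069709

Final: 0.069709


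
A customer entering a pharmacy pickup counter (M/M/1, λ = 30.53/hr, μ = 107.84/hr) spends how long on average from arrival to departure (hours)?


W = 1/(μ−λ) = 1/(107.84 − 30.53) = 1/77.31 = 0.01293 hr

Final: 0.01293 hr


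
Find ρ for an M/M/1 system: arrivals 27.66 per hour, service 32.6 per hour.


ρ = λ/μ = 27.66/32.6 = 0.8485

Final: 0.8485


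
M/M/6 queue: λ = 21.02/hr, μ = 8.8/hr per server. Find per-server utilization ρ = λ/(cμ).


ρ = λ/(cμ) = 21.02/(6·8.8) = 21.02/52.80 = 0.3981

Final: 0.3981


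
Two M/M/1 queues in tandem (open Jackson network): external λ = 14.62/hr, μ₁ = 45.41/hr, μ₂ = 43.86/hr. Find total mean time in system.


Each node sees arrival rate λ = 14.62/hr (tandem ⇒ throughput preserved).
W₁ = 1/(μ₁−λ) = 1/(45.41−14.62) = 0.03248 hr
W₂ = 1/(μ₂−λ) = 1/(43.86−14.62) = 0.03420 hr
W_total = W₁ + W₂ = 0.03248 + 0.03420 = 0.06668 hr

Final: 0.06668 hr


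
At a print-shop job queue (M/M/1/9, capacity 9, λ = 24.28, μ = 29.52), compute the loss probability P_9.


ρ = λ/μ = 24.28/29.52 = 0.8225
P_K = (1−ρ)ρ^K/(1−ρ^(K+1)) = (0.1775·0.172263)/(1 − 0.141685)
= 0.030578/0.858315 = 0.035625

Final: 0.035625


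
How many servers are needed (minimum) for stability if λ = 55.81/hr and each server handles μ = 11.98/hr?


Stability requires cμ > λ ⇔ c > λ/μ.
λ/μ = 55.81/11.98 = 4.6586
Minimum integer c = ⌊4.6586⌋ + 1 = 5
Check: 5·11.98 = 59.90 > 55.81, while 4·11.98 = 47.92 ≤ 55.81

Final: 5 servers


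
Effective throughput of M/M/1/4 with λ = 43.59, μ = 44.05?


ρ = 0.9896; P_K = (1−ρ)ρ^4/(1−ρ^5) = 0.195823
λ_eff = λ(1 − P_K) = 43.59·(1 − 0.195823) = 43.59·0.804177 = 35.0541 /hr

Final: 35.0541 /hr


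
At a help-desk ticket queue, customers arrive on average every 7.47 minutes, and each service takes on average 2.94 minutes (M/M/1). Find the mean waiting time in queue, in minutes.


λ = 60/7.47 = 8.0321 /hr
μ = 60/2.94 = 20.4082 /hr
ρ = λ/μ = 8.0321/20.4082 = 0.3936
Wq = ρ/(μ−λ) = 0.3936/(20.4082−8.0321) = 0.03180 hr
In minutes: 0.03180·60 = 1.908 min

Final: 1.908 min


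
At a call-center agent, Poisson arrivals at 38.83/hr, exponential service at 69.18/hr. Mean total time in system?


W = 1/(μ−λ) = 1/(69.18 − 38.83) = 1/30.35 = 0.03295 hr

Final: 0.03295 hr


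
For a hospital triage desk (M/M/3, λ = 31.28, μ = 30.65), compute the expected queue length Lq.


a = λ/μ = 1.0206; ρ = a/3 = 0.3402
P₀ = 0.355895
Lq = P₀·a^c·ρ / (c!·(1−ρ)²) = 0.355895·1.06294·0.3402/(6·0.43536)
= 0.04927

Final: 0.04927


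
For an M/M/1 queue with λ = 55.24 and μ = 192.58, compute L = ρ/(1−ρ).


ρ = λ/μ = 55.24/192.58 = 0.2868
L = ρ/(1−ρ) = 0.2868/(1 − 0.2868) = 0.2868/0.7132 = 0.4022

Final: 0.4022


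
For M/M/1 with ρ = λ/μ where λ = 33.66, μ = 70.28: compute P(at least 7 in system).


ρ = 33.66/70.28 = 0.4789
P(N ≥ n) = ρ^n = 0.4789^7 = 0.005781

Final: 0.005781


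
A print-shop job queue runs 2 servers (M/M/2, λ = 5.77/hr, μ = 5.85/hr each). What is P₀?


a = λ/μ = 5.77/5.85 = 0.9863; ρ = a/c = 0.4932
Σ_{k=0}^{1} a^k/k! (terms k=0..1) = 1.00000 + 0.98632 = 1.98632
Tail: a^2/(2!(1−ρ)) = 0.97284/(2·0.5068) = 0.95971
P₀ = 1/(1.98632 + 0.95971) = 1/2.94604 = 0.339439

Final: 0.339439


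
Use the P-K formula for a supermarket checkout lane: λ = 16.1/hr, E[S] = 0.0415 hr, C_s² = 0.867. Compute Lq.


ρ = λ·E[S] = 16.1·0.0415 = 0.6682
Lq = ρ²(1+C_s²)/(2(1−ρ)) = 0.4464·(1+0.867)/(2·0.3318)
= 0.4464·1.8670/0.6637 = 1.25580

Final: 1.25580


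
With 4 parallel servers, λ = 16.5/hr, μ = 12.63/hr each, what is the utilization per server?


ρ = λ/(cμ) = 16.5/(4·12.63) = 16.5/50.52 = 0.3266

Final: 0.3266


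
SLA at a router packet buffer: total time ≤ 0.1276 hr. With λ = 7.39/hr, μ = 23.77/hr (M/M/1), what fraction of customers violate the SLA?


W ~ Exponential(μ−λ) for M/M/1.
μ − λ = 23.77 − 7.39 = 16.3800
P(W > t) = e^{−(μ−λ)t} = e^{−2.0901} = 0.123676

Final: 0.123676


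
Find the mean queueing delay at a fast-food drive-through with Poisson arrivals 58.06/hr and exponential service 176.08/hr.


ρ = 58.06/176.08 = 0.3297
Wq = ρ/(μ−λ) = 0.3297/(176.08 − 58.06) = 0.3297/118.02 = 0.002794 hr

Final: 0.002794 hr


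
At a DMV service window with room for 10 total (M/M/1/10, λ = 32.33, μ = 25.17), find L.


ρ = 32.33/25.17 = 1.2845
L = ρ[1 − (K+1)ρ^K + Kρ^(K+1)] / [(1−ρ)(1−ρ^(K+1))]
Numerator: 1.2845·(1 − 11·12.224325 + 10·15.701725) = 30.248753
Denominator: (-0.2845)·(-14.701725) = 4.182136
L = 30.248753/4.182136 = 7.2328

Final: 7.2328


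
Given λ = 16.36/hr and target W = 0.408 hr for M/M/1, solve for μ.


W = 1/(μ−λ) ⇒ μ − λ = 1/W = 1/0.408 = 2.4510
μ = λ + 1/W = 16.36 + 2.4510 = 18.8110 per hr

Final: 18.8110 /hr
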